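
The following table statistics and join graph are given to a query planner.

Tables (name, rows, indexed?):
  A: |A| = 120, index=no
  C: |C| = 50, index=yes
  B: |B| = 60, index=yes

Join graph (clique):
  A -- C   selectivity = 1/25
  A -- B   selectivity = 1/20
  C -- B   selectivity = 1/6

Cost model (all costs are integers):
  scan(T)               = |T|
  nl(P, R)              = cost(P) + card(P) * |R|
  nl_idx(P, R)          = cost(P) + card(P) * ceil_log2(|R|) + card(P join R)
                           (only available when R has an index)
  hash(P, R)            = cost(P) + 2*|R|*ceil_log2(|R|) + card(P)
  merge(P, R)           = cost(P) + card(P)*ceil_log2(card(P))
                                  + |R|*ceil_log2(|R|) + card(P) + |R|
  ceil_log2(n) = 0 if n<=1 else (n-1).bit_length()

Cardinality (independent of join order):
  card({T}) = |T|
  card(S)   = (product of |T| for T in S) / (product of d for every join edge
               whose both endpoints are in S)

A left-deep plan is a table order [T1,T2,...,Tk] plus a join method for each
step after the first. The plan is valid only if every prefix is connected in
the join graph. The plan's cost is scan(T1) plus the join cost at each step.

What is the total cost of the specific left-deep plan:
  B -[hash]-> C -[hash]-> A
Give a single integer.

2900

step 1: scan B: cost=60, card=60
step 2: join C via hash
    card(P join C) = 60*50/(6) = 500
    cost = 60 + 2*50*6 + 60 = 720
step 3: join A via hash
    card(P join A) = 500*120/(25*20) = 120
    cost = 720 + 2*120*7 + 500 = 2900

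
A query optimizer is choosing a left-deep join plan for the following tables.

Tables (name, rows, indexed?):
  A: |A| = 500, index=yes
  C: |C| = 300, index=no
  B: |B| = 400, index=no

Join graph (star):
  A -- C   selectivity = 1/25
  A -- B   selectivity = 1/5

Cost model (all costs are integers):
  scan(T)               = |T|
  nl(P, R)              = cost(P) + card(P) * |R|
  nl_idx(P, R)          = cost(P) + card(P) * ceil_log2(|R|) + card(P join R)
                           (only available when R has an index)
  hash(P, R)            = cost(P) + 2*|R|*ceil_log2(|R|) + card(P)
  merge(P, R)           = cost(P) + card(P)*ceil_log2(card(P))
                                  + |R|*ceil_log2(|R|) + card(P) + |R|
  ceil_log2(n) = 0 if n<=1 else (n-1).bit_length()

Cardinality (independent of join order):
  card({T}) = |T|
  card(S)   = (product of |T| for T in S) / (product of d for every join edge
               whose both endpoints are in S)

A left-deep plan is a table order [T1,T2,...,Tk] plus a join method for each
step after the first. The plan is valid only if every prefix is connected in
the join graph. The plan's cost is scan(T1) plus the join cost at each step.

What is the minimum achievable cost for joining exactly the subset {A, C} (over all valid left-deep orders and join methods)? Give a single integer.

Selinger DP over subsets of {A,C}:
  {A}: scan cost=500, card=500
  {C}: scan cost=300, card=300
  {AC}: card=6000; try (C,hash)→6400, (A,merge)→8300, (C,merge)→8500, (A,nl_idx)→9000, (A,hash)→9600, (A,nl)→150300 …(+1); best=6400 via (C,hash)

6400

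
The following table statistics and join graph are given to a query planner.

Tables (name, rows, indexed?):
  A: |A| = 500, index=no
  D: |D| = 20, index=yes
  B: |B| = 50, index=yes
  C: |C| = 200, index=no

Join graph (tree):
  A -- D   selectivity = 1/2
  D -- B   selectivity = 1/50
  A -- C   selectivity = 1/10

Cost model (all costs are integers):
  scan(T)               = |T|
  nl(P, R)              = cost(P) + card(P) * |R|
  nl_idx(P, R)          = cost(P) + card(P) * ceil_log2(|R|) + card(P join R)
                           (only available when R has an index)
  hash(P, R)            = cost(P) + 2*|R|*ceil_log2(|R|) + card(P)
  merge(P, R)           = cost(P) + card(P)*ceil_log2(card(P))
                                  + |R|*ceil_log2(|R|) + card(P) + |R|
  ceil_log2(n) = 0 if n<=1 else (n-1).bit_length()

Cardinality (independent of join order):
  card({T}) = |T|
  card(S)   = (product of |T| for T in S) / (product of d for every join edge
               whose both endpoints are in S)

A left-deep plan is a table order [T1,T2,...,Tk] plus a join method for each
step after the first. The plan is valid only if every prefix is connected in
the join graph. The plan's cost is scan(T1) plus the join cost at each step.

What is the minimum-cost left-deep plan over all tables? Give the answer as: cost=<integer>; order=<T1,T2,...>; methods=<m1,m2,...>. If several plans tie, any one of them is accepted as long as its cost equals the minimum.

cost=13480; order=D,B,A,C; methods=nl_idx,merge,hash

Selinger DP (subsets sized 1..n):
  {A}: scan cost=500, card=500
  {D}: scan cost=20, card=20
  {B}: scan cost=50, card=50
  {C}: scan cost=200, card=200
  {AD}: card=5000; try (D,hash)→1200, (A,merge)→5140, (D,merge)→5620, (D,nl_idx)→8000, (A,hash)→9040, (A,nl)→10020 …(+1); best=1200 via (D,hash)
  {AC}: card=10000; try (C,hash)→4200, (A,merge)→7000, (C,merge)→7300, (A,hash)→9400, (A,nl)→100200, (C,nl)→100500; best=4200 via (C,hash)
  {BD}: card=20; try (B,nl_idx)→160, (D,hash)→300, (D,nl_idx)→320, (B,merge)→490, (D,merge)→520, (B,hash)→640 …(+2); best=160 via (B,nl_idx)
  {ABD}: card=5000; try (A,merge)→5280, (B,hash)→6800, (A,hash)→9180, (A,nl)→10160, (B,nl_idx)→36200, (B,merge)→71550 …(+1); best=5280 via (A,merge)
  {ACD}: card=100000; try (C,hash)→9400, (D,hash)→14400, (C,merge)→73000, (D,nl_idx)→154200, (D,merge)→154320, (D,nl)→204200 …(+1); best=9400 via (C,hash)
  {ABCD}: card=100000; try (C,hash)→13480, (C,merge)→77080, (B,hash)→110000, (B,nl_idx)→709400, (C,nl)→1005280, (B,merge)→1809750 …(+1); best=13480 via (C,hash)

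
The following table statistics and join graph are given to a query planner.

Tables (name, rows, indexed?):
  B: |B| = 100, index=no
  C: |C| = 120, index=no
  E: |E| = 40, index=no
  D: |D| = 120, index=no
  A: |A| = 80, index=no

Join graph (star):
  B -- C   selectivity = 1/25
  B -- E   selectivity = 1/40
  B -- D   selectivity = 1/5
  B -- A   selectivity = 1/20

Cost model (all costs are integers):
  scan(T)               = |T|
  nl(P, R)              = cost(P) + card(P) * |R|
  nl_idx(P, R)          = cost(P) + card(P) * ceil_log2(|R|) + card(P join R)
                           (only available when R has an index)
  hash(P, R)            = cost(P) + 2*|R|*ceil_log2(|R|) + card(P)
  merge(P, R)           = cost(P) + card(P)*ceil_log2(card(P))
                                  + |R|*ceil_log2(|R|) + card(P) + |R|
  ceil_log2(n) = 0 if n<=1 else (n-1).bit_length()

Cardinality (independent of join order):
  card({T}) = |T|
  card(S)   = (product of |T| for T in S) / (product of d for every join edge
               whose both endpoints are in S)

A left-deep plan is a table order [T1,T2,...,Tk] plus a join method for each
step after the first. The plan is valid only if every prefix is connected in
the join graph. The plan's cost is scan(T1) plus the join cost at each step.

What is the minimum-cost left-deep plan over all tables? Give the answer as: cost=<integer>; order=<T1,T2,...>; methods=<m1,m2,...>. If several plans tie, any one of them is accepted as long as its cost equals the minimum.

cost=7580; order=B,E,A,C,D; methods=hash,hash,hash,hash

Selinger DP (subsets sized 1..n):
  {B}: scan cost=100, card=100
  {C}: scan cost=120, card=120
  {E}: scan cost=40, card=40
  {D}: scan cost=120, card=120
  {A}: scan cost=80, card=80
  {BC}: card=480; try (B,hash)→1640, (C,merge)→1860, (C,hash)→1880, (B,merge)→1880, (C,nl)→12100, (B,nl)→12120; best=1640 via (B,hash)
  {BE}: card=100; try (E,hash)→680, (B,merge)→1120, (E,merge)→1180, (B,hash)→1480, (B,nl)→4040, (E,nl)→4100; best=680 via (E,hash)
  {BD}: card=2400; try (B,hash)→1640, (D,merge)→1860, (D,hash)→1880, (B,merge)→1880, (D,nl)→12100, (B,nl)→12120; best=1640 via (B,hash)
  {AB}: card=400; try (A,hash)→1320, (B,merge)→1520, (A,merge)→1540, (B,hash)→1560, (B,nl)→8080, (A,nl)→8100; best=1320 via (A,hash)
  {BCE}: card=480; try (C,merge)→2440, (C,hash)→2460, (E,hash)→2600, (E,merge)→6720, (C,nl)→12680, (E,nl)→20840; best=2440 via (C,merge)
  {BCD}: card=11520; try (D,hash)→3800, (C,hash)→5720, (D,merge)→7400, (C,merge)→33800, (D,nl)→59240, (C,nl)→289640; best=3800 via (D,hash)
  {ABC}: card=1920; try (A,hash)→3240, (C,hash)→3400, (C,merge)→6280, (A,merge)→7080, (A,nl)→40040, (C,nl)→49320; best=3240 via (A,hash)
  {BDE}: card=2400; try (D,merge)→2440, (D,hash)→2460, (E,hash)→4520, (D,nl)→12680, (E,merge)→33120, (E,nl)→97640; best=2440 via (D,merge)
  {ABE}: card=400; try (A,hash)→1900, (A,merge)→2120, (E,hash)→2200, (E,merge)→5600, (A,nl)→8680, (E,nl)→17320; best=1900 via (A,hash)
  {ABD}: card=9600; try (D,hash)→3400, (A,hash)→5160, (D,merge)→6280, (A,merge)→33480, (D,nl)→49320, (A,nl)→193640; best=3400 via (D,hash)
  {BCDE}: card=11520; try (D,hash)→4600, (C,hash)→6520, (D,merge)→8200, (E,hash)→15800, (C,merge)→34600, (D,nl)→60040 …(+3); best=4600 via (D,hash)
  {ABCE}: card=1920; try (C,hash)→3980, (A,hash)→4040, (E,hash)→5640, (C,merge)→6860, (A,merge)→7880, (E,merge)→26560 …(+3); best=3980 via (C,hash)
  {ABCD}: card=46080; try (D,hash)→6840, (C,hash)→14680, (A,hash)→16440, (D,merge)→27240, (C,merge)→148360, (A,merge)→177240 …(+3); best=6840 via (D,hash)
  {ABDE}: card=9600; try (D,hash)→3980, (A,hash)→5960, (D,merge)→6860, (E,hash)→13480, (A,merge)→34280, (D,nl)→49900 …(+3); best=3980 via (D,hash)
  {ABCDE}: card=46080; try (D,hash)→7580, (C,hash)→15260, (A,hash)→17240, (D,merge)→27980, (E,hash)→53400, (C,merge)→148940 …(+6); best=7580 via (D,hash)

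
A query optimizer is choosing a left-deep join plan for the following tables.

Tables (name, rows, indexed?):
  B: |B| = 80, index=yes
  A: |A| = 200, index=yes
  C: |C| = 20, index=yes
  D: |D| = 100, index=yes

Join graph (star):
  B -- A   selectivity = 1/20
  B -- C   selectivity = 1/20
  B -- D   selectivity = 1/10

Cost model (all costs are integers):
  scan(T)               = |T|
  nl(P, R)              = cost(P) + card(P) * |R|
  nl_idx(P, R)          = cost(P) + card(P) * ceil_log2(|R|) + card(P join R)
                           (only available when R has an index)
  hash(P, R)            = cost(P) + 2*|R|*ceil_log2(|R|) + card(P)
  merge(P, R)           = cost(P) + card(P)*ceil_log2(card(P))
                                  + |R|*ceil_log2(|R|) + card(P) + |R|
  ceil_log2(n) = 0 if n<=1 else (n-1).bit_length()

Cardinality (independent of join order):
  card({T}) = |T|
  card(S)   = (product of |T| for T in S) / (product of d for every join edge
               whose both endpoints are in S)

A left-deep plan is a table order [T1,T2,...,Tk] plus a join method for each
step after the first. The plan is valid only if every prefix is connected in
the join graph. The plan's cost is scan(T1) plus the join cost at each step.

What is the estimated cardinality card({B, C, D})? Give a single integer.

800

Tables in S: B(80), C(20), D(100)
Edges inside S: B-C(d=20), B-D(d=10)
numerator = 80 * 20 * 100 = 160000
denominator = 20 * 10 = 200
card(S) = 160000 / 200 = 800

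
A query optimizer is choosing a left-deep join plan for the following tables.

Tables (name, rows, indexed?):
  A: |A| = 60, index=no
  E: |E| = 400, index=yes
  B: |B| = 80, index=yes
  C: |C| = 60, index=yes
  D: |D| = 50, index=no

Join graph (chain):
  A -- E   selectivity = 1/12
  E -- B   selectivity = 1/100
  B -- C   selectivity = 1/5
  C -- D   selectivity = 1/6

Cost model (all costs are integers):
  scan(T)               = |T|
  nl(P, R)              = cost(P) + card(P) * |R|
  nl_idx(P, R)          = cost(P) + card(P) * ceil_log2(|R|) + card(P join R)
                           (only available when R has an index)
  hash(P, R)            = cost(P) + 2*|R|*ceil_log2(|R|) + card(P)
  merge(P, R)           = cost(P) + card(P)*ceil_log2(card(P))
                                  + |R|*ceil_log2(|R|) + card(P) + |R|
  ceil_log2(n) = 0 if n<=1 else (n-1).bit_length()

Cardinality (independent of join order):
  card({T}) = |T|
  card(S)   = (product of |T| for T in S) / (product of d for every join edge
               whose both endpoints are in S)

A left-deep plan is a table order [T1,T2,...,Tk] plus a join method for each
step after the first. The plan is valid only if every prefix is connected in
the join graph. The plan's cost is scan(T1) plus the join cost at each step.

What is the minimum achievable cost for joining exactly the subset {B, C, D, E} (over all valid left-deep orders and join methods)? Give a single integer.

6600

Selinger DP over subsets of {B,C,D,E}:
  {E}: scan cost=400, card=400
  {B}: scan cost=80, card=80
  {C}: scan cost=60, card=60
  {D}: scan cost=50, card=50
  {BE}: card=320; try (E,nl_idx)→1120, (B,hash)→1920, (B,nl_idx)→3520, (E,merge)→4720, (B,merge)→5040, (E,hash)→7360 …(+2); best=1120 via (E,nl_idx)
  {BC}: card=960; try (C,hash)→880, (B,merge)→1120, (C,merge)→1140, (B,hash)→1240, (B,nl_idx)→1440, (C,nl_idx)→1520 …(+2); best=880 via (C,hash)
  {CD}: card=500; try (D,hash)→720, (C,hash)→820, (C,merge)→820, (D,merge)→830, (C,nl_idx)→850, (C,nl)→3050 …(+1); best=720 via (D,hash)
  {BCE}: card=3840; try (C,hash)→2160, (C,merge)→4740, (C,nl_idx)→6880, (E,hash)→9040, (E,nl_idx)→13360, (E,merge)→15440 …(+2); best=2160 via (C,hash)
  {BCD}: card=8000; try (B,hash)→2340, (D,hash)→2440, (B,merge)→6360, (D,merge)→11790, (B,nl_idx)→12220, (B,nl)→40720 …(+1); best=2340 via (B,hash)
  {BCDE}: card=32000; try (D,hash)→6600, (E,hash)→17540, (D,merge)→52430, (E,nl_idx)→106340, (E,merge)→118340, (D,nl)→194160 …(+1); best=6600 via (D,hash)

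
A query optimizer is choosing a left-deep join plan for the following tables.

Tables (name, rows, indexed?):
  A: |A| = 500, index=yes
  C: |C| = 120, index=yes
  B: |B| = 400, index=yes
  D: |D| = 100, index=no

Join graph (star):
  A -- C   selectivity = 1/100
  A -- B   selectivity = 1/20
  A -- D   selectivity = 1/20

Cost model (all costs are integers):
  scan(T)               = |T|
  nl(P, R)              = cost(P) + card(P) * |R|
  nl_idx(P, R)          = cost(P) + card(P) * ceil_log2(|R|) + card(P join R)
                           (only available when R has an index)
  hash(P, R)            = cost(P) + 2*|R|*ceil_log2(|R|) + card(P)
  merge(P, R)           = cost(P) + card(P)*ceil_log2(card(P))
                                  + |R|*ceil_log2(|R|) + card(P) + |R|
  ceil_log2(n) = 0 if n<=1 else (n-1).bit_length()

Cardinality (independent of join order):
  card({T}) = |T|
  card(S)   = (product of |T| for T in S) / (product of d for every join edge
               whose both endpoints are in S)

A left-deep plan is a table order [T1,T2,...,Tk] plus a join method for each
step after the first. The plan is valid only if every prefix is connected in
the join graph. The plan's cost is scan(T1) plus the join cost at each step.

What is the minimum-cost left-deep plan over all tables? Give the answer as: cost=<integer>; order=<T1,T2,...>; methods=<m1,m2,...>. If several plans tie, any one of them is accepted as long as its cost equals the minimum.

cost=14000; order=C,A,D,B; methods=nl_idx,hash,hash

Selinger DP (subsets sized 1..n):
  {A}: scan cost=500, card=500
  {C}: scan cost=120, card=120
  {B}: scan cost=400, card=400
  {D}: scan cost=100, card=100
  {AC}: card=600; try (A,nl_idx)→1800, (C,hash)→2680, (C,nl_idx)→4600, (A,merge)→6080, (C,merge)→6460, (A,hash)→9240 …(+2); best=1800 via (A,nl_idx)
  {AB}: card=10000; try (B,hash)→8200, (A,merge)→9400, (B,merge)→9500, (A,hash)→9800, (A,nl_idx)→14000, (B,nl_idx)→15000 …(+2); best=8200 via (B,hash)
  {AD}: card=2500; try (D,hash)→2400, (A,nl_idx)→3500, (A,merge)→5900, (D,merge)→6300, (A,hash)→9200, (A,nl)→50100 …(+1); best=2400 via (D,hash)
  {ABC}: card=12000; try (B,hash)→9600, (B,merge)→12400, (B,nl_idx)→19200, (C,hash)→19880, (C,nl_idx)→90200, (C,merge)→159160 …(+2); best=9600 via (B,hash)
  {ACD}: card=3000; try (D,hash)→3800, (C,hash)→6580, (D,merge)→9200, (C,nl_idx)→22900, (C,merge)→35860, (D,nl)→61800 …(+1); best=3800 via (D,hash)
  {ABD}: card=50000; try (B,hash)→12100, (D,hash)→19600, (B,merge)→38900, (B,nl_idx)→74900, (D,merge)→159000, (B,nl)→1002400 …(+1); best=12100 via (B,hash)
  {ABCD}: card=60000; try (B,hash)→14000, (D,hash)→23000, (B,merge)→46800, (C,hash)→63780, (B,nl_idx)→90800, (D,merge)→190400 …(+5); best=14000 via (B,hash)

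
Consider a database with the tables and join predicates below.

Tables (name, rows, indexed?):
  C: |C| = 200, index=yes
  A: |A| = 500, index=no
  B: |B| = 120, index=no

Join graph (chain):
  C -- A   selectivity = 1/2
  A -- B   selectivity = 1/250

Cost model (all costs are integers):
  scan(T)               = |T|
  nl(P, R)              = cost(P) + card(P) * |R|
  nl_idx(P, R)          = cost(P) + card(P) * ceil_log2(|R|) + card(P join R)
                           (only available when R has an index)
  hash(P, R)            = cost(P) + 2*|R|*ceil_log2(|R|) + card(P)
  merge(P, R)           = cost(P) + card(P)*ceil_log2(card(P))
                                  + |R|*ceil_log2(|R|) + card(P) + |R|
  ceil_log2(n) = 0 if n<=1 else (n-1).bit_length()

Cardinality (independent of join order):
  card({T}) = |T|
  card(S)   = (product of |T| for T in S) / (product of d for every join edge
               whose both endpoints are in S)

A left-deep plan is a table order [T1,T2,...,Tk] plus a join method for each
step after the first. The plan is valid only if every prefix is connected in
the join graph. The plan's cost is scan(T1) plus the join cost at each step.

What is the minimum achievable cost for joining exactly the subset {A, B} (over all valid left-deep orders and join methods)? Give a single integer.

2680

Selinger DP over subsets of {A,B}:
  {A}: scan cost=500, card=500
  {B}: scan cost=120, card=120
  {AB}: card=240; try (B,hash)→2680, (A,merge)→6080, (B,merge)→6460, (A,hash)→9240, (A,nl)→60120, (B,nl)→60500; best=2680 via (B,hash)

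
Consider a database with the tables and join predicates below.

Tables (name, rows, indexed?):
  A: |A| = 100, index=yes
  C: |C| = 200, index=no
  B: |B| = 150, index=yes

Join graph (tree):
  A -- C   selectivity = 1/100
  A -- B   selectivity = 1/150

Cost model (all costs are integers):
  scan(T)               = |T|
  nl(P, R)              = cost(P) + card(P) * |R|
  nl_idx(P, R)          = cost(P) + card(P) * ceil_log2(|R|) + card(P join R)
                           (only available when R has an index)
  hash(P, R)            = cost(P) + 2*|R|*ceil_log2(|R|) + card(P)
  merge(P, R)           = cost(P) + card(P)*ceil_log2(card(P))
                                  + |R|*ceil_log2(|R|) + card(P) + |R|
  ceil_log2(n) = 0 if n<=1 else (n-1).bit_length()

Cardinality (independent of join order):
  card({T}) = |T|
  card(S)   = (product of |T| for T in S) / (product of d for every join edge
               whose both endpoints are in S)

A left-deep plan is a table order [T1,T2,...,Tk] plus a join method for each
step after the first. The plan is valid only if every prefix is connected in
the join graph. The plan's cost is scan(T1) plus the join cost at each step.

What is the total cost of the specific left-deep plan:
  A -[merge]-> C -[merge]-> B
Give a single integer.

5850

step 1: scan A: cost=100, card=100
step 2: join C via merge
    card(P join C) = 100*200/(100) = 200
    cost = 100 + 100*7 + 200*8 + 100 + 200 = 2700
step 3: join B via merge
    card(P join B) = 200*150/(150) = 200
    cost = 2700 + 200*8 + 150*8 + 200 + 150 = 5850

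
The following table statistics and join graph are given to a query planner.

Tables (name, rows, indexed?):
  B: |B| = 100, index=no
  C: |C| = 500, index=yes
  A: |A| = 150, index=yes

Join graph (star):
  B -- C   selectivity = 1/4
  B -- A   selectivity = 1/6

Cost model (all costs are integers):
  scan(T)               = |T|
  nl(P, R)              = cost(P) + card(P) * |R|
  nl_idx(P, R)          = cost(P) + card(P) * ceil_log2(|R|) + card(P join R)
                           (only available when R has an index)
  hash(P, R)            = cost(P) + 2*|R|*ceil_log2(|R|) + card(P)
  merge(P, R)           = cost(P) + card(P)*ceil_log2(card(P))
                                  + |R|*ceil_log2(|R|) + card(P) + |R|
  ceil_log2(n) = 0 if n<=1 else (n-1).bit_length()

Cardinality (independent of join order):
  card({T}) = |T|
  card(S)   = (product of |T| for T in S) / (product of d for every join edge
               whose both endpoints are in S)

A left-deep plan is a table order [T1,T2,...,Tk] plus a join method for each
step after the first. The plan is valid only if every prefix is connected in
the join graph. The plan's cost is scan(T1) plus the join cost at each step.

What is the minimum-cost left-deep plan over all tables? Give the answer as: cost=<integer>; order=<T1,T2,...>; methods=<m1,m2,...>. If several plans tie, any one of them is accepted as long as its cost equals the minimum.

Selinger DP (subsets sized 1..n):
  {B}: scan cost=100, card=100
  {C}: scan cost=500, card=500
  {A}: scan cost=150, card=150
  {BC}: card=12500; try (B,hash)→2400, (C,merge)→5900, (B,merge)→6300, (C,hash)→9200, (C,nl_idx)→13500, (C,nl)→50100 …(+1); best=2400 via (B,hash)
  {AB}: card=2500; try (B,hash)→1700, (A,merge)→2250, (B,merge)→2300, (A,hash)→2600, (A,nl_idx)→3400, (A,nl)→15100 …(+1); best=1700 via (B,hash)
  {ABC}: card=312500; try (C,hash)→13200, (A,hash)→17300, (C,merge)→39200, (A,merge)→191250, (C,nl_idx)→336700, (A,nl_idx)→414900 …(+2); best=13200 via (C,hash)

cost=13200; order=A,B,C; methods=hash,hash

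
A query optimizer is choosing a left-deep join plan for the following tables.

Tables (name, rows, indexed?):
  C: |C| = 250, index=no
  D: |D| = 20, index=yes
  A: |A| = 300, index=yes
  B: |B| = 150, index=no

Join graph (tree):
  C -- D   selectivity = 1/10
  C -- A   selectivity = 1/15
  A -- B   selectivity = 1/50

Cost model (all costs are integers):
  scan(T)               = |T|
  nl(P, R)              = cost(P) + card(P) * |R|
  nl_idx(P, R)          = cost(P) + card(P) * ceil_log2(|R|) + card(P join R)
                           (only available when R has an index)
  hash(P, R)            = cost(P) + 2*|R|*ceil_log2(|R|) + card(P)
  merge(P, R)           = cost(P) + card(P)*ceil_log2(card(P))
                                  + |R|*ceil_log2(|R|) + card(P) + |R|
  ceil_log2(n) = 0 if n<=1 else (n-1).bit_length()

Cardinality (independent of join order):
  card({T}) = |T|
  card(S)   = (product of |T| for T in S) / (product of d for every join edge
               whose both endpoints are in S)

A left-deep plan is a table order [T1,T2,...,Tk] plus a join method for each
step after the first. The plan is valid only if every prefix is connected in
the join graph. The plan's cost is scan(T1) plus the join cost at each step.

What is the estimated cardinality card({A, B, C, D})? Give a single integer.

30000

Tables in S: A(300), B(150), C(250), D(20)
Edges inside S: C-D(d=10), C-A(d=15), A-B(d=50)
numerator = 300 * 150 * 250 * 20 = 225000000
denominator = 10 * 15 * 50 = 7500
card(S) = 225000000 / 7500 = 30000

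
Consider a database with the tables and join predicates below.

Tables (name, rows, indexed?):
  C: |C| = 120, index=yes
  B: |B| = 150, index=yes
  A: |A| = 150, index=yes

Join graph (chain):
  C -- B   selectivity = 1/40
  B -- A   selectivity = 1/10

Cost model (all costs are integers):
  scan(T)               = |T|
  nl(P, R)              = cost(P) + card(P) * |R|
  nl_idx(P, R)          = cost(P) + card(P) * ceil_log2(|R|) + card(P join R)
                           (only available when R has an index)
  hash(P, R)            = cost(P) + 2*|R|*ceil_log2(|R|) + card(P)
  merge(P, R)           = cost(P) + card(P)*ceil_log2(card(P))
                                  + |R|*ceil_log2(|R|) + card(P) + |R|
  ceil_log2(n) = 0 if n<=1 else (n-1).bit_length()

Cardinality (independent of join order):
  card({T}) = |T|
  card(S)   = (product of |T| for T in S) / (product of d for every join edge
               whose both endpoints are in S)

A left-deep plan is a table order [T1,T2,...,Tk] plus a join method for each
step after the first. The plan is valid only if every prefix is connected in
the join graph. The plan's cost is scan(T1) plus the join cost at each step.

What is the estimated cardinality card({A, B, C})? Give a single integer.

Tables in S: A(150), B(150), C(120)
Edges inside S: C-B(d=40), B-A(d=10)
numerator = 150 * 150 * 120 = 2700000
denominator = 40 * 10 = 400
card(S) = 2700000 / 400 = 6750

6750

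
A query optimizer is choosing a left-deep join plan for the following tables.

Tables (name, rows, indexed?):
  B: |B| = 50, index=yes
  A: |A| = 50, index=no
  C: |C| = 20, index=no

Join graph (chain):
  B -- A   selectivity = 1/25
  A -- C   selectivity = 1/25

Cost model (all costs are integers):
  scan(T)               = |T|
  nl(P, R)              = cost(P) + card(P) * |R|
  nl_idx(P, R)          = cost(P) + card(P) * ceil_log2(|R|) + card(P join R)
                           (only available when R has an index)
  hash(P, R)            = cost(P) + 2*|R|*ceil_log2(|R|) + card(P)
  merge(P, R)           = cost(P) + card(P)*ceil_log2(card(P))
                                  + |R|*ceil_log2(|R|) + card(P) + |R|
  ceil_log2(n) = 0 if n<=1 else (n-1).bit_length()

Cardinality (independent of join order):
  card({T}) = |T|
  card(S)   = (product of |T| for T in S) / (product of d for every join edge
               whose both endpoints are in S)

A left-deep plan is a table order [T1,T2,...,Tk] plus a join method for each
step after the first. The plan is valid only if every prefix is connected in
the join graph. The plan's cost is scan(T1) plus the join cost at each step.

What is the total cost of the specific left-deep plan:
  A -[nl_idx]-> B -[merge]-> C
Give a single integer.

step 1: scan A: cost=50, card=50
step 2: join B via nl_idx
    card(P join B) = 50*50/(25) = 100
    cost = 50 + 50*6 + 100 = 450
step 3: join C via merge
    card(P join C) = 100*20/(25) = 80
    cost = 450 + 100*7 + 20*5 + 100 + 20 = 1370

1370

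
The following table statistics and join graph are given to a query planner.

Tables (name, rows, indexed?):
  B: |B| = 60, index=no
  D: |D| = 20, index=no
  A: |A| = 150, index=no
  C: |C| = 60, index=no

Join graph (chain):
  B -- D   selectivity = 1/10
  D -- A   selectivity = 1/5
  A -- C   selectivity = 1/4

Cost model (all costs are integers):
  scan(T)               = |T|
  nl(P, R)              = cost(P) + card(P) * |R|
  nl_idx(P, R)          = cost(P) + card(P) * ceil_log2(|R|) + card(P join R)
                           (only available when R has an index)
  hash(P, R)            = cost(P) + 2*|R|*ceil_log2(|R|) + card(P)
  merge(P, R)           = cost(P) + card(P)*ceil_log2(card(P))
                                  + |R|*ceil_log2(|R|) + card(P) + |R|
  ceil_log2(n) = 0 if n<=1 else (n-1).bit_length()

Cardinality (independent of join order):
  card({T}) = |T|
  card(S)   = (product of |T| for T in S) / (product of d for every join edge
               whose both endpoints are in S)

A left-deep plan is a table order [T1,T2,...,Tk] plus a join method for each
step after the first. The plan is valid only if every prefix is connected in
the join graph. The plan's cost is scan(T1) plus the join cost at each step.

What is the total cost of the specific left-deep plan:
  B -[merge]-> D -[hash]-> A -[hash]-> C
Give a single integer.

7440

step 1: scan B: cost=60, card=60
step 2: join D via merge
    card(P join D) = 60*20/(10) = 120
    cost = 60 + 60*6 + 20*5 + 60 + 20 = 600
step 3: join A via hash
    card(P join A) = 120*150/(5) = 3600
    cost = 600 + 2*150*8 + 120 = 3120
step 4: join C via hash
    card(P join C) = 3600*60/(4) = 54000
    cost = 3120 + 2*60*6 + 3600 = 7440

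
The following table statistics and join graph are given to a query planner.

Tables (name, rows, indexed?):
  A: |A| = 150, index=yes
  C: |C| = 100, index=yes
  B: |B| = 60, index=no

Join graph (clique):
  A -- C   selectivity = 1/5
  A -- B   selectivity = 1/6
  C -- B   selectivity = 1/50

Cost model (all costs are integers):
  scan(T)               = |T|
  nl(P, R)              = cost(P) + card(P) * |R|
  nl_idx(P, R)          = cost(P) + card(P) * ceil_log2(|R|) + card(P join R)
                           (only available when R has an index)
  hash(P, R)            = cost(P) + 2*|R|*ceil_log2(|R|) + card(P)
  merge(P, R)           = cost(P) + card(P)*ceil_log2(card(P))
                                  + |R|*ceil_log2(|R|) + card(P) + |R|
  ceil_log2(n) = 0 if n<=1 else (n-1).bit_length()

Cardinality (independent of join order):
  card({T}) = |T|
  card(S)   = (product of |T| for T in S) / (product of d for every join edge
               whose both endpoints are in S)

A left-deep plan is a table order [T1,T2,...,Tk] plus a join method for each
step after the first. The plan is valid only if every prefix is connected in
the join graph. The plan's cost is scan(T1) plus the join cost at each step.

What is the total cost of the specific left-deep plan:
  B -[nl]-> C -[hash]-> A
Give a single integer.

step 1: scan B: cost=60, card=60
step 2: join C via nl
    card(P join C) = 60*100/(50) = 120
    cost = 60 + 60*100 = 6060
step 3: join A via hash
    card(P join A) = 120*150/(5*6) = 600
    cost = 6060 + 2*150*8 + 120 = 8580

8580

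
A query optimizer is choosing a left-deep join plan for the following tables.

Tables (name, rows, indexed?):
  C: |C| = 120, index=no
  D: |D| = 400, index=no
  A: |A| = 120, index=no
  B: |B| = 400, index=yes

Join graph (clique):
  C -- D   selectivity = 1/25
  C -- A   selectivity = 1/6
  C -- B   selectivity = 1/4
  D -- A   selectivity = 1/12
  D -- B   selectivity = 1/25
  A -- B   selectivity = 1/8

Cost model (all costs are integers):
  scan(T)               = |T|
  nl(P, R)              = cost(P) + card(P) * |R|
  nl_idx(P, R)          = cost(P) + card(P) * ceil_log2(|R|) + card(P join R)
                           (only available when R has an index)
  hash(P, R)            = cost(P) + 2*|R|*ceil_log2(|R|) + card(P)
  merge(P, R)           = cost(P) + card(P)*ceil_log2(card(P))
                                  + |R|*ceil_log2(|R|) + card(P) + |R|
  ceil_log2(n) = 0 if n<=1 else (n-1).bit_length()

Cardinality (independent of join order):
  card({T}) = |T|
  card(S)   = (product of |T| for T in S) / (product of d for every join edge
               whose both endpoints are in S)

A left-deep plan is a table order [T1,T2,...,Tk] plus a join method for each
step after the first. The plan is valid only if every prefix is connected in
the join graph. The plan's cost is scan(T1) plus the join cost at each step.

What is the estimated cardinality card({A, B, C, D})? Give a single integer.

1600

Tables in S: A(120), B(400), C(120), D(400)
Edges inside S: C-D(d=25), C-A(d=6), C-B(d=4), D-A(d=12), D-B(d=25), A-B(d=8)
numerator = 120 * 400 * 120 * 400 = 2304000000
denominator = 25 * 6 * 4 * 12 * 25 * 8 = 1440000
card(S) = 2304000000 / 1440000 = 1600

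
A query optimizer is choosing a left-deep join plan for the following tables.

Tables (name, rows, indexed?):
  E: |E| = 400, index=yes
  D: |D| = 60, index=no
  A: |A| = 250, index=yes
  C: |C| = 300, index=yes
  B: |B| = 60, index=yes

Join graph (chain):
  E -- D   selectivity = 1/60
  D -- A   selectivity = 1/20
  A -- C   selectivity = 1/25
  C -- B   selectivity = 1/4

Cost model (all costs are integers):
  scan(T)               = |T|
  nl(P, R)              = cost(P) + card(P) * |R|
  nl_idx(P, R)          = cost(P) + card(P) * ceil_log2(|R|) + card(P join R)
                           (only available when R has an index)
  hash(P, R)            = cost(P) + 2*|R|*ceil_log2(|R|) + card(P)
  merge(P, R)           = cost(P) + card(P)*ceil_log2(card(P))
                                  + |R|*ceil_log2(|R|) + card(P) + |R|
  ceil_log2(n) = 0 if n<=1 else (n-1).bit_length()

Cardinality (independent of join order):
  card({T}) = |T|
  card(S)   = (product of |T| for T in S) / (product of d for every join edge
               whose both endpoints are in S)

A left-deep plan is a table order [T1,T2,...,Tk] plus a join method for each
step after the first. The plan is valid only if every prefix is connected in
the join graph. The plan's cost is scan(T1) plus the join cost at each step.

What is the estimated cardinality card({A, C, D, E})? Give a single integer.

60000

Tables in S: A(250), C(300), D(60), E(400)
Edges inside S: E-D(d=60), D-A(d=20), A-C(d=25)
numerator = 250 * 300 * 60 * 400 = 1800000000
denominator = 60 * 20 * 25 = 30000
card(S) = 1800000000 / 30000 = 60000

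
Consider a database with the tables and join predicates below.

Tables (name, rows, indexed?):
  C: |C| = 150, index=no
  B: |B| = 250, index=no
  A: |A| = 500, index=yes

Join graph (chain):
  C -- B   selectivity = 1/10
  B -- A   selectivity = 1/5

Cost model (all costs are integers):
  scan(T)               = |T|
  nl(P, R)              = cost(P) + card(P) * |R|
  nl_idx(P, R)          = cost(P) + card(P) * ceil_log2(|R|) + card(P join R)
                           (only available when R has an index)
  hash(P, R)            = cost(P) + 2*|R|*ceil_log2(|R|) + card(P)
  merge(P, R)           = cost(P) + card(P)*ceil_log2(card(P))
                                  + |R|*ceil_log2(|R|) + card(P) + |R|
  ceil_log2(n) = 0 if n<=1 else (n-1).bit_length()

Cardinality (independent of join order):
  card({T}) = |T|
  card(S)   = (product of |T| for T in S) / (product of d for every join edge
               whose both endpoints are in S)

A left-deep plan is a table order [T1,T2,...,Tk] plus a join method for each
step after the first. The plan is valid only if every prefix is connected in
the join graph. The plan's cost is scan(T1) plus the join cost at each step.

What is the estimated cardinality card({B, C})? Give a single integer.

Tables in S: B(250), C(150)
Edges inside S: C-B(d=10)
numerator = 250 * 150 = 37500
denominator = 10 = 10
card(S) = 37500 / 10 = 3750

3750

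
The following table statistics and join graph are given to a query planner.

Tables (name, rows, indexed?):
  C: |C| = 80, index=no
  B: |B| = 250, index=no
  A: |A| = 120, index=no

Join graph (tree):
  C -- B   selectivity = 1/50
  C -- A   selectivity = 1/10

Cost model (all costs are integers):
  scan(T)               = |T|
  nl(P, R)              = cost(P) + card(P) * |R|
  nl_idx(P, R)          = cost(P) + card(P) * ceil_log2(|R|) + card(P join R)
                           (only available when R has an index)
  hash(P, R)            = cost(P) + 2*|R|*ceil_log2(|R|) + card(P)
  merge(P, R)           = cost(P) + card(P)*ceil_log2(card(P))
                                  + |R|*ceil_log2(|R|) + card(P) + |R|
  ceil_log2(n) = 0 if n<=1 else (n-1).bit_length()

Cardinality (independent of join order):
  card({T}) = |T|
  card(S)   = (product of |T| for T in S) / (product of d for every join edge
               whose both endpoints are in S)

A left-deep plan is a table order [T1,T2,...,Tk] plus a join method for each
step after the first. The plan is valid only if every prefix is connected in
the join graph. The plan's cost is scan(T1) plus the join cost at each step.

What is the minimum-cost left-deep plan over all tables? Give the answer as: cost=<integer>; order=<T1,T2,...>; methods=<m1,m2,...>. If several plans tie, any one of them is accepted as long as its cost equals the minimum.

cost=3700; order=B,C,A; methods=hash,hash

Selinger DP (subsets sized 1..n):
  {C}: scan cost=80, card=80
  {B}: scan cost=250, card=250
  {A}: scan cost=120, card=120
  {BC}: card=400; try (C,hash)→1620, (B,merge)→2970, (C,merge)→3140, (B,hash)→4160, (B,nl)→20080, (C,nl)→20250; best=1620 via (C,hash)
  {AC}: card=960; try (C,hash)→1360, (A,merge)→1680, (C,merge)→1720, (A,hash)→1840, (A,nl)→9680, (C,nl)→9720; best=1360 via (C,hash)
  {ABC}: card=4800; try (A,hash)→3700, (B,hash)→6320, (A,merge)→6580, (B,merge)→14170, (A,nl)→49620, (B,nl)→241360; best=3700 via (A,hash)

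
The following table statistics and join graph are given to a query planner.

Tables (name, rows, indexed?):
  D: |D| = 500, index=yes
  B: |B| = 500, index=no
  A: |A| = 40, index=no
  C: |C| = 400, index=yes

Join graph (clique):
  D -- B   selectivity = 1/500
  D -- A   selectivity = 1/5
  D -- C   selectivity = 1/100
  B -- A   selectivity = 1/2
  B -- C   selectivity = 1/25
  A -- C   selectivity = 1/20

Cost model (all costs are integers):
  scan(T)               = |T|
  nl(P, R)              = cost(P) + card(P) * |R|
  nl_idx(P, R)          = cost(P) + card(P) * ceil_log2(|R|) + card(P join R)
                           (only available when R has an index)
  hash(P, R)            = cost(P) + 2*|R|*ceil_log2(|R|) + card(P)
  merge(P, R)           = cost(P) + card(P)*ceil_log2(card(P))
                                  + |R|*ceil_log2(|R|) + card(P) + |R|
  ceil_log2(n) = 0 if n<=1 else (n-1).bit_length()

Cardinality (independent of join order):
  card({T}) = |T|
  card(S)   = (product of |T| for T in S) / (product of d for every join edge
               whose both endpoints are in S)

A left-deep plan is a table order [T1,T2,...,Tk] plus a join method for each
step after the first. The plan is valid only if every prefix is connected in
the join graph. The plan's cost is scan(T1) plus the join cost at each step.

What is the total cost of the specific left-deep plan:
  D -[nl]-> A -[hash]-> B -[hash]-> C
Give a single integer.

step 1: scan D: cost=500, card=500
step 2: join A via nl
    card(P join A) = 500*40/(5) = 4000
    cost = 500 + 500*40 = 20500
step 3: join B via hash
    card(P join B) = 4000*500/(500*2) = 2000
    cost = 20500 + 2*500*9 + 4000 = 33500
step 4: join C via hash
    card(P join C) = 2000*400/(100*25*20) = 16
    cost = 33500 + 2*400*9 + 2000 = 42700

42700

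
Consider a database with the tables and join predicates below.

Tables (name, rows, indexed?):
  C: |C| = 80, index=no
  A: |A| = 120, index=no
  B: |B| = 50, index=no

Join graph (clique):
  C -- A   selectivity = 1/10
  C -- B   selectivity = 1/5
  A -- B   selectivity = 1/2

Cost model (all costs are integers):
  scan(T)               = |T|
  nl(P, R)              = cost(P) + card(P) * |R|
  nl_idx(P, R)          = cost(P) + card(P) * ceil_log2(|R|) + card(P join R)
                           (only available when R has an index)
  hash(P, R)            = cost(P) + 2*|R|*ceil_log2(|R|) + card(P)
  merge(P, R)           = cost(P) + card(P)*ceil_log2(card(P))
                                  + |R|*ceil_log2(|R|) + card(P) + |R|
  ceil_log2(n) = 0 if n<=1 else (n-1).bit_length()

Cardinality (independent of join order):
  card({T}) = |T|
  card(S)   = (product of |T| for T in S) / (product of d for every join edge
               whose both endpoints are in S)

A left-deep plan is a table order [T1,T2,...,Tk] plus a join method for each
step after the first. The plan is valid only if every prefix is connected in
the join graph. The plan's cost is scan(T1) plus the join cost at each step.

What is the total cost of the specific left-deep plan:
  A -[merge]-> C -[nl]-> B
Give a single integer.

step 1: scan A: cost=120, card=120
step 2: join C via merge
    card(P join C) = 120*80/(10) = 960
    cost = 120 + 120*7 + 80*7 + 120 + 80 = 1720
step 3: join B via nl
    card(P join B) = 960*50/(5*2) = 4800
    cost = 1720 + 960*50 = 49720

49720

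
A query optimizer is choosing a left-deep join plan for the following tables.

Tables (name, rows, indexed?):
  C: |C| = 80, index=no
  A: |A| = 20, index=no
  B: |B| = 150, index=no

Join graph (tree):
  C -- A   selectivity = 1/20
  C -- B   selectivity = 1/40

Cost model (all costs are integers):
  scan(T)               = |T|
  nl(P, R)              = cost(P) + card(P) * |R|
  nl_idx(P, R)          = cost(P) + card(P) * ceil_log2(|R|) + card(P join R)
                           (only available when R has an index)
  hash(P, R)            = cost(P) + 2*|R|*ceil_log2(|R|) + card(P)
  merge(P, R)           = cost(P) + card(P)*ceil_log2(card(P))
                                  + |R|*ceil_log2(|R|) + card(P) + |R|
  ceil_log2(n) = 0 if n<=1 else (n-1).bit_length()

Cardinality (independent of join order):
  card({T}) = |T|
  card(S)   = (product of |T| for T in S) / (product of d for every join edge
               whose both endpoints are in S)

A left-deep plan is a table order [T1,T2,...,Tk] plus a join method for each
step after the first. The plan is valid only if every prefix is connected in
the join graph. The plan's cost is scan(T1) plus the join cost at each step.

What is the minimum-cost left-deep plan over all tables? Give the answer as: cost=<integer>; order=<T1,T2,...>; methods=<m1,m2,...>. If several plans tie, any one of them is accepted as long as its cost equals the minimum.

cost=1920; order=B,C,A; methods=hash,hash

Selinger DP (subsets sized 1..n):
  {C}: scan cost=80, card=80
  {A}: scan cost=20, card=20
  {B}: scan cost=150, card=150
  {AC}: card=80; try (A,hash)→360, (C,merge)→780, (A,merge)→840, (C,hash)→1160, (C,nl)→1620, (A,nl)→1680; best=360 via (A,hash)
  {BC}: card=300; try (C,hash)→1420, (B,merge)→2070, (C,merge)→2140, (B,hash)→2560, (B,nl)→12080, (C,nl)→12150; best=1420 via (C,hash)
  {ABC}: card=300; try (A,hash)→1920, (B,merge)→2350, (B,hash)→2840, (A,merge)→4540, (A,nl)→7420, (B,nl)→12360; best=1920 via (A,hash)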